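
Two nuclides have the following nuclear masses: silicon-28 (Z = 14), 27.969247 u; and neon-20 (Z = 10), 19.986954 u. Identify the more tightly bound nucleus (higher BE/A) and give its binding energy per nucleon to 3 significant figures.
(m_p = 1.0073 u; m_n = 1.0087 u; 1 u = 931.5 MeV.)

silicon-28; 8.48 MeV/nucleon

silicon-28: Σm = 14(1.0073) + 14(1.0087) = 28.2240 u; Δm = 0.254753 u; E_B = 237.30 MeV; E_B/A = 8.475 MeV
neon-20: Σm = 10(1.0073) + 10(1.0087) = 20.1600 u; Δm = 0.173046 u; E_B = 161.19 MeV; E_B/A = 8.060 MeV
silicon-28 has the higher binding energy per nucleon, so it is the more tightly bound nucleus.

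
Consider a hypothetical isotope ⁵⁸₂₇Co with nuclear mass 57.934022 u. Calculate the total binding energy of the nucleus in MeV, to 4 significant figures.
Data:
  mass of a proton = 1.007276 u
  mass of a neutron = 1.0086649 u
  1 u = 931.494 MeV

494.7 MeV

Σm = 27·m_p + 31·m_n = 27.196452 + 31.2686119 = 58.4650639 u
Mass defect Δm = 58.4650639 − 57.934022 = 0.5310419 u
Converting to energy: 0.5310419 u × 931.494 MeV/u = 494.662 MeV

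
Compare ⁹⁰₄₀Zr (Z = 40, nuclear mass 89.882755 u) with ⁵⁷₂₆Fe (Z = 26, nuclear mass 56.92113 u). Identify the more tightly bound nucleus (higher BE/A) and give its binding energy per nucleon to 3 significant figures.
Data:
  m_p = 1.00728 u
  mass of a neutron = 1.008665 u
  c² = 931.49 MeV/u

⁹⁰₄₀Zr: Σm = 40(1.00728) + 50(1.008665) = 90.724450 u; Δm = 0.841695 u; E_B = 784.03 MeV; E_B/A = 8.711 MeV
⁵⁷₂₆Fe: Σm = 26(1.00728) + 31(1.008665) = 57.457895 u; Δm = 0.536765 u; E_B = 499.99 MeV; E_B/A = 8.772 MeV
⁵⁷₂₆Fe has the higher binding energy per nucleon, so it is the more tightly bound nucleus.

⁵⁷₂₆Fe; 8.77 MeV/nucleon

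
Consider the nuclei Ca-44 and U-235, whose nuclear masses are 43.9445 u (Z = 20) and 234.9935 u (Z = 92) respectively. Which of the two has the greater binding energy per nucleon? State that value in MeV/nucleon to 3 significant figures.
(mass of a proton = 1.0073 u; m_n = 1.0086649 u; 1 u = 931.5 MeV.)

Ca-44; 8.67 MeV/nucleon

Ca-44: Σm = 20(1.0073) + 24(1.0086649) = 44.3539576 u; Δm = 0.4094576 u; E_B = 381.41 MeV; E_B/A = 8.668 MeV
U-235: Σm = 92(1.0073) + 143(1.0086649) = 236.9106807 u; Δm = 1.9171807 u; E_B = 1785.85 MeV; E_B/A = 7.599 MeV
Ca-44 has the higher binding energy per nucleon, so it is the more tightly bound nucleus.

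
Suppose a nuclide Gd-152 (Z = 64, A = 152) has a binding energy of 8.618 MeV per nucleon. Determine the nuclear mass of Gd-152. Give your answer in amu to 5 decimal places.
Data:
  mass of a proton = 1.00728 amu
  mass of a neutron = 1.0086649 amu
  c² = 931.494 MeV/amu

151.82216 amu

Total binding energy = 152 × 8.618 = 1309.936 MeV
Mass defect = 1309.936 MeV / (931.494 MeV/amu) = 1.4062742 amu
Constituent mass = 64(1.00728) + 88(1.0086649) = 153.2284312 amu
Nuclear mass = 153.2284312 − 1.4062742 = 151.8221570 amu ≈ 151.82216 amu (to 5 decimal places)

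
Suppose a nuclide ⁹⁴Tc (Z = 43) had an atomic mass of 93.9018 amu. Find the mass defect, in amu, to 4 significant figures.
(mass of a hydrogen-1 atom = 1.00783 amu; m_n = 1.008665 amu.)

The nucleus contains 43 protons and 94 − 43 = 51 neutrons.
Mass of separated nucleons = 43(1.00783) + 51(1.008665) = 43.33669 + 51.441915 = 94.778605 amu
The mass defect is 94.778605 − 93.9018 = 0.876805 amu.

0.8768 amu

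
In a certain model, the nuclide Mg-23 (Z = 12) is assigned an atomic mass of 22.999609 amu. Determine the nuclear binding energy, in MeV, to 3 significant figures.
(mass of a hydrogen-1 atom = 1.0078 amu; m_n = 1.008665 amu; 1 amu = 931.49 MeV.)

176 MeV

The nucleus contains 12 protons and 23 − 12 = 11 neutrons.
Σm = 12·m(¹H) + 11·m_n = 12.0936 + 11.095315 = 23.188915 amu
Mass defect Δm = 23.188915 − 22.999609 = 0.189306 amu
E_B = 0.189306 × 931.49 = 176.337 MeV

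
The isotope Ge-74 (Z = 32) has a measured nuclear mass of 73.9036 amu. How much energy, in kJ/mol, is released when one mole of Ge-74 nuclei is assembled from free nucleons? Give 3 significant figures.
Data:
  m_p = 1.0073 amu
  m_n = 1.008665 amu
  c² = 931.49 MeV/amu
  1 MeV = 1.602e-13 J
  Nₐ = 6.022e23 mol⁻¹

6.24e+10 kJ/mol

With 32 protons and 42 neutrons (A = 74):
Mass of separated nucleons = 32(1.0073) + 42(1.008665) = 32.2336 + 42.363930 = 74.597530 amu
Mass defect Δm = 74.597530 − 73.9036 = 0.693930 amu
E_B = 0.693930 × 931.49 = 646.389 MeV
Per nucleus in joules: 646.389 MeV × 1.602e-13 J/MeV = 1.0355e-10 J
Per mole: 1.0355e-10 J × 6.022e23 mol⁻¹ = 6.2358e+13 J/mol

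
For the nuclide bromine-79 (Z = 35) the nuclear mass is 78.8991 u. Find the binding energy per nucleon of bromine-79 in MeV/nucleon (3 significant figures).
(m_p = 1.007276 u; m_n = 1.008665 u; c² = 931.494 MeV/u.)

8.69 MeV/nucleon

Σm = 35·m_p + 44·m_n = 35.254660 + 44.381260 = 79.635920 u
Δm = 79.635920 − 78.8991 = 0.736820 u
Converting to energy: 0.736820 u × 931.494 MeV/u = 686.343 MeV
Dividing by A = 79 gives 8.688 MeV per nucleon.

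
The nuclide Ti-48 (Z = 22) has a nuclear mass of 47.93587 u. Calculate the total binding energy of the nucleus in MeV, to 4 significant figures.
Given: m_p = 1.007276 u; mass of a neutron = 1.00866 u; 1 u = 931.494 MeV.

418.6 MeV

With 22 protons and 26 neutrons (A = 48):
Σm = 22·m_p + 26·m_n = 22.160072 + 26.22516 = 48.385232 u
Δm = 48.385232 − 47.93587 = 0.449362 u
Converting to energy: 0.449362 u × 931.494 MeV/u = 418.578 MeV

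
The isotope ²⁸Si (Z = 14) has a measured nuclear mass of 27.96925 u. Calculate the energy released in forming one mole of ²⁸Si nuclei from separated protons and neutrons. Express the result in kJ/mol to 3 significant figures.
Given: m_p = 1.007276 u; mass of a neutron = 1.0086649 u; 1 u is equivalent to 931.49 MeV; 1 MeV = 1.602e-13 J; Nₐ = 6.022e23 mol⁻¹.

Total constituent mass: 14 × 1.007276 + 14 × 1.0086649 = 28.2231726 u
Δm = 28.2231726 − 27.96925 = 0.2539226 u
E_B = 0.2539226 × 931.49 = 236.526 MeV
Per nucleus in joules: 236.526 MeV × 1.602e-13 J/MeV = 3.7891e-11 J
Per mole: 3.7891e-11 J × 6.022e23 mol⁻¹ = 2.2818e+13 J/mol

2.28e+10 kJ/mol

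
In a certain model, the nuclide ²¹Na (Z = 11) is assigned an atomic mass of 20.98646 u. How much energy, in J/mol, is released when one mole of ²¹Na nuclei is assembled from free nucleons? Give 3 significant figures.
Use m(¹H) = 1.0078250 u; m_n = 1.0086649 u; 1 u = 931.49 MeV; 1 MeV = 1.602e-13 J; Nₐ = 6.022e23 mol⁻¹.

Z = 11, so N = A − Z = 21 − 11 = 10.
Total constituent mass: 11 × 1.0078250 + 10 × 1.0086649 = 21.1727240 u
Mass defect Δm = 21.1727240 − 20.98646 = 0.1862640 u
Binding energy = Δm·c² = 0.1862640 × 931.49 MeV/u = 173.503 MeV
Per nucleus in joules: 173.503 MeV × 1.602e-13 J/MeV = 2.7795e-11 J
Per mole: 2.7795e-11 J × 6.022e23 mol⁻¹ = 1.6738e+13 J/mol

1.67e+13 J/mol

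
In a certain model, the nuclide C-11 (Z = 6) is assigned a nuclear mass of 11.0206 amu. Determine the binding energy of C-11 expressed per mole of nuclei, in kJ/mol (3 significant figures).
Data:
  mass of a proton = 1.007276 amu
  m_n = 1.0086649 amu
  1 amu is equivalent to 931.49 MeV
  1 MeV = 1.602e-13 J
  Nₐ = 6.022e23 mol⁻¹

Σm = 6·m_p + 5·m_n = 6.043656 + 5.0433245 = 11.0869805 amu
Mass defect Δm = 11.0869805 − 11.0206 = 0.0663805 amu
Converting to energy: 0.0663805 amu × 931.49 MeV/amu = 61.8328 MeV
Per nucleus in joules: 61.8328 MeV × 1.602e-13 J/MeV = 9.9056e-12 J
Per mole: 9.9056e-12 J × 6.022e23 mol⁻¹ = 5.9652e+12 J/mol

5.97e+09 kJ/mol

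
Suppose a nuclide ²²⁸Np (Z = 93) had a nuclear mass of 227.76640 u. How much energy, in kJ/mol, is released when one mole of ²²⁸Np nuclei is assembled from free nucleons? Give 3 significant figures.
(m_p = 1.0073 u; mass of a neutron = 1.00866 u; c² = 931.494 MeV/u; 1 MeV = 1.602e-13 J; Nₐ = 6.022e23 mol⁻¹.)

Z = 93, so N = A − Z = 228 − 93 = 135.
Total constituent mass: 93 × 1.0073 + 135 × 1.00866 = 229.84800 u
Δm = 229.84800 − 227.76640 = 2.08160 u
E_B = 2.08160 × 931.494 = 1939.00 MeV
Per nucleus in joules: 1939.00 MeV × 1.602e-13 J/MeV = 3.1063e-10 J
Per mole: 3.1063e-10 J × 6.022e23 mol⁻¹ = 1.8706e+14 J/mol

1.87e+11 kJ/mol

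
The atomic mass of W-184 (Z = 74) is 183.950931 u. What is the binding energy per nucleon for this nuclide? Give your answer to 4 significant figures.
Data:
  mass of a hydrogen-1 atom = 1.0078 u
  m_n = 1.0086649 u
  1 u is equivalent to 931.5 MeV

7.996 MeV/nucleon

With 74 protons and 110 neutrons (A = 184):
Mass of separated nucleons = 74(1.0078) + 110(1.0086649) = 74.5772 + 110.9531390 = 185.5303390 u
Mass defect Δm = 185.5303390 − 183.950931 = 1.5794080 u
E_B = 1.5794080 × 931.5 = 1471.22 MeV
BE/A = 1471.22 MeV / 184 = 7.996 MeV/nucleon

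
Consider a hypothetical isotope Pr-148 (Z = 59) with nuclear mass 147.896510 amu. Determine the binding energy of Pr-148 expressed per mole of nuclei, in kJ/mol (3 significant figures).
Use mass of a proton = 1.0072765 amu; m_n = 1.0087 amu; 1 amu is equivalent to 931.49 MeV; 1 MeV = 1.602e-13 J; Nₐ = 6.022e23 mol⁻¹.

1.17e+11 kJ/mol

Σm = 59·m_p + 89·m_n = 59.4293135 + 89.7743 = 149.2036135 amu
Mass defect Δm = 149.2036135 − 147.896510 = 1.3071035 amu
E_B = 1.3071035 × 931.49 = 1217.55 MeV
Per nucleus in joules: 1217.55 MeV × 1.602e-13 J/MeV = 1.9505e-10 J
Per mole: 1.9505e-10 J × 6.022e23 mol⁻¹ = 1.1746e+14 J/mol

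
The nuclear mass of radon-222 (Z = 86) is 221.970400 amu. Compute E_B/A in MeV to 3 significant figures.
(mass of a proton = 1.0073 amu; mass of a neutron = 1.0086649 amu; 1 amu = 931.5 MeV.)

7.70 MeV/nucleon

Σm = 86·m_p + 136·m_n = 86.6278 + 137.1784264 = 223.8062264 amu
The mass defect is 223.8062264 − 221.970400 = 1.8358264 amu.
Binding energy = Δm·c² = 1.8358264 × 931.5 MeV/amu = 1710.07 MeV
Per nucleon: 1710.07 / 222 = 7.703 MeV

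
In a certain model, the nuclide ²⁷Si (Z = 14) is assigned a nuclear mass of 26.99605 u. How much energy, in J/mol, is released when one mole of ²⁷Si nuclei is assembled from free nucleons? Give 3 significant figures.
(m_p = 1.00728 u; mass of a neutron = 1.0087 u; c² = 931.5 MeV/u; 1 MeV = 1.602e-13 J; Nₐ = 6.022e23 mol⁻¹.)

With 14 protons and 13 neutrons (A = 27):
Mass of separated nucleons = 14(1.00728) + 13(1.0087) = 14.10192 + 13.1131 = 27.21502 u
Mass defect Δm = 27.21502 − 26.99605 = 0.21897 u
Binding energy = Δm·c² = 0.21897 × 931.5 MeV/u = 203.971 MeV
Per nucleus in joules: 203.971 MeV × 1.602e-13 J/MeV = 3.2676e-11 J
Per mole: 3.2676e-11 J × 6.022e23 mol⁻¹ = 1.9677e+13 J/mol

1.97e+13 J/mol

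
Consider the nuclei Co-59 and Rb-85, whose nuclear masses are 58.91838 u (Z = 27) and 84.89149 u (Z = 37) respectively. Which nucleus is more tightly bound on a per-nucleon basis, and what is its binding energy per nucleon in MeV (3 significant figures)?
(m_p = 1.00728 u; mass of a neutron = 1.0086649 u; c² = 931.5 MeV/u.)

Co-59; 8.77 MeV/nucleon

Co-59: Σm = 27(1.00728) + 32(1.0086649) = 59.4738368 u; Δm = 0.5554568 u; E_B = 517.41 MeV; E_B/A = 8.770 MeV
Rb-85: Σm = 37(1.00728) + 48(1.0086649) = 85.6852752 u; Δm = 0.7937852 u; E_B = 739.41 MeV; E_B/A = 8.699 MeV
Co-59 has the higher binding energy per nucleon, so it is the more tightly bound nucleus.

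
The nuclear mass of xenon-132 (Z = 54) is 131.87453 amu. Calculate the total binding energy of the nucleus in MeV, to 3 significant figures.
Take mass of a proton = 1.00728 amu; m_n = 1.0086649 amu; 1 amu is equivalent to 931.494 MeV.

The nucleus contains 54 protons and 132 − 54 = 78 neutrons.
Σm = 54·m_p + 78·m_n = 54.39312 + 78.6758622 = 133.0689822 amu
Mass defect Δm = 133.0689822 − 131.87453 = 1.1944522 amu
E_B = 1.1944522 × 931.494 = 1112.63 MeV

1110 MeV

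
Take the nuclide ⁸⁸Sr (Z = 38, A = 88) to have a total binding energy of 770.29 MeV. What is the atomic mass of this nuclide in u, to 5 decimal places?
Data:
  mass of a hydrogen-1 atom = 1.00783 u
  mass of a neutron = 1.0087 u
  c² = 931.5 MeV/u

87.90560 u

Mass defect = 770.29 MeV / (931.5 MeV/u) = 0.8269351 u
Constituent mass = 38(1.00783) + 50(1.0087) = 88.73254 u
Atomic mass = 88.73254 − 0.8269351 = 87.9056049 u ≈ 87.90560 u (to 5 decimal places)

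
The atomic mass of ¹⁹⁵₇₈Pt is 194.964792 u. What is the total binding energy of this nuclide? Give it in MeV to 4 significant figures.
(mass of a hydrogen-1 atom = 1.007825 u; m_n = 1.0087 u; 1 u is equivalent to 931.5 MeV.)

Mass of separated nucleons = 78(1.007825) + 117(1.0087) = 78.610350 + 118.0179 = 196.628250 u
Δm = 196.628250 − 194.964792 = 1.663458 u
Converting to energy: 1.663458 u × 931.5 MeV/u = 1549.51 MeV

1550 MeV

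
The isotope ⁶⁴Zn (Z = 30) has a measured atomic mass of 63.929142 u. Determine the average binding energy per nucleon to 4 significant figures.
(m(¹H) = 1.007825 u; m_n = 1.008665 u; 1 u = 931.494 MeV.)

Total constituent mass: 30 × 1.007825 + 34 × 1.008665 = 64.529360 u
Mass defect Δm = 64.529360 − 63.929142 = 0.600218 u
E_B = 0.600218 × 931.494 = 559.099 MeV
Dividing by A = 64 gives 8.736 MeV per nucleon.

8.736 MeV/nucleon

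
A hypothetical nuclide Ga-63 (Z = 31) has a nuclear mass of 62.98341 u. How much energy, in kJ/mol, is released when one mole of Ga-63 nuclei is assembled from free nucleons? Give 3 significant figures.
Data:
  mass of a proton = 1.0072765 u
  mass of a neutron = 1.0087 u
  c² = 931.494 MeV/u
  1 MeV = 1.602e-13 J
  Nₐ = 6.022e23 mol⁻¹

4.68e+10 kJ/mol

Σm = 31·m_p + 32·m_n = 31.2255715 + 32.2784 = 63.5039715 u
Δm = 63.5039715 − 62.98341 = 0.5205615 u
Converting to energy: 0.5205615 u × 931.494 MeV/u = 484.900 MeV
Per nucleus in joules: 484.900 MeV × 1.602e-13 J/MeV = 7.7681e-11 J
Per mole: 7.7681e-11 J × 6.022e23 mol⁻¹ = 4.6779e+13 J/mol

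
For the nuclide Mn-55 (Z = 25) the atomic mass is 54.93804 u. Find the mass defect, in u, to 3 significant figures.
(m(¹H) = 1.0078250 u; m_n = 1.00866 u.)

Mass of separated nucleons = 25(1.0078250) + 30(1.00866) = 25.1956250 + 30.25980 = 55.4554250 u
The mass defect is 55.4554250 − 54.93804 = 0.5173850 u.

0.517 u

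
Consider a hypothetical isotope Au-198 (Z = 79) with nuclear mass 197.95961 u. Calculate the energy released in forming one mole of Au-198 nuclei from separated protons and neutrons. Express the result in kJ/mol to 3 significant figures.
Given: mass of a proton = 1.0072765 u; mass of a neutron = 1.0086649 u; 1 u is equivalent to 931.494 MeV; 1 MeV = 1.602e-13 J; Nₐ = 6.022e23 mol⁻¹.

1.48e+11 kJ/mol

With 79 protons and 119 neutrons (A = 198):
Mass of separated nucleons = 79(1.0072765) + 119(1.0086649) = 79.5748435 + 120.0311231 = 199.6059666 u
Δm = 199.6059666 − 197.95961 = 1.6463566 u
Converting to energy: 1.6463566 u × 931.494 MeV/u = 1533.57 MeV
Per nucleus in joules: 1533.57 MeV × 1.602e-13 J/MeV = 2.4568e-10 J
Per mole: 2.4568e-10 J × 6.022e23 mol⁻¹ = 1.4795e+14 J/mol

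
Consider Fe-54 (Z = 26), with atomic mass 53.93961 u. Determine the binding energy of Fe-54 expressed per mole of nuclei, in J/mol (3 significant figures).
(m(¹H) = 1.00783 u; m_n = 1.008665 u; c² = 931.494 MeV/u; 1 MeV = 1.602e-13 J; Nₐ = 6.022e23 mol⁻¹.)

Σm = 26·m(¹H) + 28·m_n = 26.20358 + 28.242620 = 54.446200 u
The mass defect is 54.446200 − 53.93961 = 0.506590 u.
Converting to energy: 0.506590 u × 931.494 MeV/u = 471.886 MeV
Per nucleus in joules: 471.886 MeV × 1.602e-13 J/MeV = 7.5596e-11 J
Per mole: 7.5596e-11 J × 6.022e23 mol⁻¹ = 4.5524e+13 J/mol

4.55e+13 J/mol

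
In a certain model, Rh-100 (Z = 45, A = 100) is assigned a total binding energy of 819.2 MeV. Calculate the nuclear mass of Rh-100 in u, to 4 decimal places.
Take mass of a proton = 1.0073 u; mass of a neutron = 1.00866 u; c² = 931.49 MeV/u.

99.9253 u

Mass defect = 819.2 MeV / (931.49 MeV/u) = 0.879451 u
Constituent mass = 45(1.0073) + 55(1.00866) = 100.80480 u
Nuclear mass = 100.80480 − 0.879451 = 99.925349 u ≈ 99.9253 u (to 4 decimal places)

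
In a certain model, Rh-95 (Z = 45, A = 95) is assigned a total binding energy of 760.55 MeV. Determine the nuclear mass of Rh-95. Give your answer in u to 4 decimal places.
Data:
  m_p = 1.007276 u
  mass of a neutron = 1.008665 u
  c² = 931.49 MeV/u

94.9442 u

Mass defect = 760.55 MeV / (931.49 MeV/u) = 0.816488 u
Constituent mass = 45(1.007276) + 50(1.008665) = 95.760670 u
Nuclear mass = 95.760670 − 0.816488 = 94.944182 u ≈ 94.9442 u (to 4 decimal places)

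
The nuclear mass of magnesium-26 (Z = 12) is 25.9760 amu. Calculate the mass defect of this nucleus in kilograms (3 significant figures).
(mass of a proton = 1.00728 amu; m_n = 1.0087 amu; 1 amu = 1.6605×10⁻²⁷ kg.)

Z = 12, so N = A − Z = 26 − 12 = 14.
Mass of separated nucleons = 12(1.00728) + 14(1.0087) = 12.08736 + 14.1218 = 26.20916 amu
Mass defect Δm = 26.20916 − 25.9760 = 0.23316 amu
In SI units: 0.23316 amu × 1.6605×10⁻²⁷ kg/amu = 3.8716e-28 kg

3.87e-28 kg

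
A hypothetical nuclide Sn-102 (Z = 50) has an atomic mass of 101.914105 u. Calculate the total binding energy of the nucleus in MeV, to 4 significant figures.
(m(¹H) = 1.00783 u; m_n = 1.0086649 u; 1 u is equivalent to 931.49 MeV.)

Z = 50, so N = A − Z = 102 − 50 = 52.
Σm = 50·m(¹H) + 52·m_n = 50.39150 + 52.4505748 = 102.8420748 u
Mass defect Δm = 102.8420748 − 101.914105 = 0.9279698 u
Binding energy = Δm·c² = 0.9279698 × 931.49 MeV/u = 864.395 MeV

864.4 MeV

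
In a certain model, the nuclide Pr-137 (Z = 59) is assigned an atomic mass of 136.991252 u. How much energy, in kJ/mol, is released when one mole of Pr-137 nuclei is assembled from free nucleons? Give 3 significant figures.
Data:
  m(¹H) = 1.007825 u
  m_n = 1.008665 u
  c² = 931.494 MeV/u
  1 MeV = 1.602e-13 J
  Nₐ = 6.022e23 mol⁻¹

1.03e+11 kJ/mol

The nucleus contains 59 protons and 137 − 59 = 78 neutrons.
Mass of separated nucleons = 59(1.007825) + 78(1.008665) = 59.461675 + 78.675870 = 138.137545 u
Δm = 138.137545 − 136.991252 = 1.146293 u
Binding energy = Δm·c² = 1.146293 × 931.494 MeV/u = 1067.77 MeV
Per nucleus in joules: 1067.77 MeV × 1.602e-13 J/MeV = 1.7106e-10 J
Per mole: 1.7106e-10 J × 6.022e23 mol⁻¹ = 1.0301e+14 J/mol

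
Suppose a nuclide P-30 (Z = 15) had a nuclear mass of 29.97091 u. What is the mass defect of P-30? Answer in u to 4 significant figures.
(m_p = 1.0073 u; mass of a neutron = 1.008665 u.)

Z = 15, so N = A − Z = 30 − 15 = 15.
Total constituent mass: 15 × 1.0073 + 15 × 1.008665 = 30.239475 u
Δm = 30.239475 − 29.97091 = 0.268565 u

0.2686 u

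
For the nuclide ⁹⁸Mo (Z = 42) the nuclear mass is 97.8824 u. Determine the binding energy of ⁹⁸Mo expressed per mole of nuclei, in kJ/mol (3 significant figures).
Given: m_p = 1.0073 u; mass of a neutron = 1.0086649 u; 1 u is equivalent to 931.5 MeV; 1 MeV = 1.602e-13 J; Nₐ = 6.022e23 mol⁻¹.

8.17e+10 kJ/mol

With 42 protons and 56 neutrons (A = 98):
Total constituent mass: 42 × 1.0073 + 56 × 1.0086649 = 98.7918344 u
Δm = 98.7918344 − 97.8824 = 0.9094344 u
Converting to energy: 0.9094344 u × 931.5 MeV/u = 847.138 MeV
Per nucleus in joules: 847.138 MeV × 1.602e-13 J/MeV = 1.3571e-10 J
Per mole: 1.3571e-10 J × 6.022e23 mol⁻¹ = 8.1725e+13 J/mol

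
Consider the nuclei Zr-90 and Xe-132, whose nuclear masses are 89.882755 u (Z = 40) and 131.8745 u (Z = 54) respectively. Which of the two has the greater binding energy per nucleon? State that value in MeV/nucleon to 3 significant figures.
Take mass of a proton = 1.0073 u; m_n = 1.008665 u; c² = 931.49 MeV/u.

Zr-90; 8.72 MeV/nucleon

Zr-90: Σm = 40(1.0073) + 50(1.008665) = 90.725250 u; Δm = 0.842495 u; E_B = 784.78 MeV; E_B/A = 8.720 MeV
Xe-132: Σm = 54(1.0073) + 78(1.008665) = 133.070070 u; Δm = 1.195570 u; E_B = 1113.7 MeV; E_B/A = 8.437 MeV
Zr-90 has the higher binding energy per nucleon, so it is the more tightly bound nucleus.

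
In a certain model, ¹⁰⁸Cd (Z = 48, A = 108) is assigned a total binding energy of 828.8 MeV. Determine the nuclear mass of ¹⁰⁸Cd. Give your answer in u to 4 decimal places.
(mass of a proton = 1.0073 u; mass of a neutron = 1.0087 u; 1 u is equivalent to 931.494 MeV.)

Mass defect = 828.8 MeV / (931.494 MeV/u) = 0.889753 u
Constituent mass = 48(1.0073) + 60(1.0087) = 108.8724 u
Nuclear mass = 108.8724 − 0.889753 = 107.982647 u ≈ 107.9826 u (to 4 decimal places)

107.9826 u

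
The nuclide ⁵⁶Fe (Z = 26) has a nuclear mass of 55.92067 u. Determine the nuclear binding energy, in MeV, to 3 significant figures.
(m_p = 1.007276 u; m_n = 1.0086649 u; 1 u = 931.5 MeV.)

Mass of separated nucleons = 26(1.007276) + 30(1.0086649) = 26.189176 + 30.2599470 = 56.4491230 u
Δm = 56.4491230 − 55.92067 = 0.5284530 u
E_B = 0.5284530 × 931.5 = 492.254 MeV

492 MeV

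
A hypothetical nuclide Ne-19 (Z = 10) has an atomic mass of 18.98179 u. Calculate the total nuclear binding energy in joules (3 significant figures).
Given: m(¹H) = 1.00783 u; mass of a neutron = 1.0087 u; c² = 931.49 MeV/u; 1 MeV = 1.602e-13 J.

Mass of separated nucleons = 10(1.00783) + 9(1.0087) = 10.07830 + 9.0783 = 19.15660 u
Δm = 19.15660 − 18.98179 = 0.17481 u
E_B = 0.17481 × 931.49 = 162.834 MeV
In joules: 162.834 MeV × 1.602e-13 J/MeV = 2.6086e-11 J

2.61e-11 J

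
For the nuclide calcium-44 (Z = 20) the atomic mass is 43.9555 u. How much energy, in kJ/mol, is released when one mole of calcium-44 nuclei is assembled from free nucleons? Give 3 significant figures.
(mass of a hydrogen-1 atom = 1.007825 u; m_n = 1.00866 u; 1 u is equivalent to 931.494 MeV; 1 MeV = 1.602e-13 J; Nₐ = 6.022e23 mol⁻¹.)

3.67e+10 kJ/mol

Total constituent mass: 20 × 1.007825 + 24 × 1.00866 = 44.364340 u
Δm = 44.364340 − 43.9555 = 0.408840 u
E_B = 0.408840 × 931.494 = 380.832 MeV
Per nucleus in joules: 380.832 MeV × 1.602e-13 J/MeV = 6.1009e-11 J
Per mole: 6.1009e-11 J × 6.022e23 mol⁻¹ = 3.6740e+13 J/mol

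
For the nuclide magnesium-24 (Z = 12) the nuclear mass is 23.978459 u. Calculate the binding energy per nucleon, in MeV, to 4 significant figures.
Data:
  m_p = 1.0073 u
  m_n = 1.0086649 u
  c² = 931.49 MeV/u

Total constituent mass: 12 × 1.0073 + 12 × 1.0086649 = 24.1915788 u
Δm = 24.1915788 − 23.978459 = 0.2131198 u
E_B = 0.2131198 × 931.49 = 198.519 MeV
Dividing by A = 24 gives 8.272 MeV per nucleon.

8.272 MeV/nucleon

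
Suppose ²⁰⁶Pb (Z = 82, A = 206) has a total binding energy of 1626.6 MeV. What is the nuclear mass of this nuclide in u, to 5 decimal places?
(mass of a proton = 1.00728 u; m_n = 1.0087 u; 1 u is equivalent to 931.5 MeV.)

205.92954 u

Mass defect = 1626.6 MeV / (931.5 MeV/u) = 1.7462158 u
Constituent mass = 82(1.00728) + 124(1.0087) = 207.67576 u
Nuclear mass = 207.67576 − 1.7462158 = 205.9295442 u ≈ 205.92954 u (to 5 decimal places)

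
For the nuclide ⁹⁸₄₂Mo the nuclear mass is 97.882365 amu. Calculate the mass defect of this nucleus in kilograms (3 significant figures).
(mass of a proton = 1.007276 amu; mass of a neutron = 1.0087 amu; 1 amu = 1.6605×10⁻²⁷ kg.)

1.51e-27 kg

Mass of separated nucleons = 42(1.007276) + 56(1.0087) = 42.305592 + 56.4872 = 98.792792 amu
Mass defect Δm = 98.792792 − 97.882365 = 0.910427 amu
In SI units: 0.910427 amu × 1.6605×10⁻²⁷ kg/amu = 1.5118e-27 kg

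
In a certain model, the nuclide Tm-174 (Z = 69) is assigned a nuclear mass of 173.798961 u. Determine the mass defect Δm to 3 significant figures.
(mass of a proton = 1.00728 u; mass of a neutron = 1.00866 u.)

Σm = 69·m_p + 105·m_n = 69.50232 + 105.90930 = 175.41162 u
The mass defect is 175.41162 − 173.798961 = 1.612659 u.

1.61 u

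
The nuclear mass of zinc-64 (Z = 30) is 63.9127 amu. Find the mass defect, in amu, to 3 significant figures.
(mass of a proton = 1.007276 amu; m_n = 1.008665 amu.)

0.600 amu

The nucleus contains 30 protons and 64 − 30 = 34 neutrons.
Total constituent mass: 30 × 1.007276 + 34 × 1.008665 = 64.512890 amu
Δm = 64.512890 − 63.9127 = 0.600190 amu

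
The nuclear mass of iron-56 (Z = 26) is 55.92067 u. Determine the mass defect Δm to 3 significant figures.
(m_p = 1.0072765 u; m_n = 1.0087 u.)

0.530 u

Total constituent mass: 26 × 1.0072765 + 30 × 1.0087 = 56.4501890 u
Δm = 56.4501890 − 55.92067 = 0.5295190 u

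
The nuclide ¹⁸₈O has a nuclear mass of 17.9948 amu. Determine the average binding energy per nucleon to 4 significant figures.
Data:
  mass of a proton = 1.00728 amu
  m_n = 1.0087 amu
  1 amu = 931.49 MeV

7.785 MeV/nucleon

Z = 8, so N = A − Z = 18 − 8 = 10.
Mass of separated nucleons = 8(1.00728) + 10(1.0087) = 8.05824 + 10.0870 = 18.14524 amu
Δm = 18.14524 − 17.9948 = 0.15044 amu
E_B = 0.15044 × 931.49 = 140.133 MeV
Dividing by A = 18 gives 7.785 MeV per nucleon.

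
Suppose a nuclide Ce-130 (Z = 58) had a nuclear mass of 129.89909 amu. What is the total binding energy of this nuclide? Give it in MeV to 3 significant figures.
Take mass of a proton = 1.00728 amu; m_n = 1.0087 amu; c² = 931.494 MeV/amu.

Z = 58, so N = A − Z = 130 − 58 = 72.
Total constituent mass: 58 × 1.00728 + 72 × 1.0087 = 131.04864 amu
Mass defect Δm = 131.04864 − 129.89909 = 1.14955 amu
E_B = 1.14955 × 931.494 = 1070.80 MeV

1070 MeV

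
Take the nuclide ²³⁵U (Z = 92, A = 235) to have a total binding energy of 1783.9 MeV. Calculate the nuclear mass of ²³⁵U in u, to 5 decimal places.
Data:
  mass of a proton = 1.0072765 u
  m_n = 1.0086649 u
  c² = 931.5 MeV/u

234.99344 u

Mass defect = 1783.9 MeV / (931.5 MeV/u) = 1.9150832 u
Constituent mass = 92(1.0072765) + 143(1.0086649) = 236.9085187 u
Nuclear mass = 236.9085187 − 1.9150832 = 234.9934355 u ≈ 234.99344 u (to 5 decimal places)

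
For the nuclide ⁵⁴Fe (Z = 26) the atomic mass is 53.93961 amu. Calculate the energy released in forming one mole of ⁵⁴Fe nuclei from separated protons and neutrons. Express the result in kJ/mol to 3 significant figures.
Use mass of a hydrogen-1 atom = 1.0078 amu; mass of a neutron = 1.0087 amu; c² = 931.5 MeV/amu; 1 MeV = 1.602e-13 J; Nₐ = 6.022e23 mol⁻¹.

4.55e+10 kJ/mol

Σm = 26·m(¹H) + 28·m_n = 26.2028 + 28.2436 = 54.4464 amu
Mass defect Δm = 54.4464 − 53.93961 = 0.50679 amu
E_B = 0.50679 × 931.5 = 472.075 MeV
Per nucleus in joules: 472.075 MeV × 1.602e-13 J/MeV = 7.5626e-11 J
Per mole: 7.5626e-11 J × 6.022e23 mol⁻¹ = 4.5542e+13 J/mol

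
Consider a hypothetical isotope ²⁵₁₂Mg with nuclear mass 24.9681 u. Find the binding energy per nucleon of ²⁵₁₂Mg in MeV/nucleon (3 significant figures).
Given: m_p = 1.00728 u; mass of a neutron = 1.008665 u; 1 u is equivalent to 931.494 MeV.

8.64 MeV/nucleon

Mass of separated nucleons = 12(1.00728) + 13(1.008665) = 12.08736 + 13.112645 = 25.200005 u
Mass defect Δm = 25.200005 − 24.9681 = 0.231905 u
Binding energy = Δm·c² = 0.231905 × 931.494 MeV/u = 216.018 MeV
BE/A = 216.018 MeV / 25 = 8.641 MeV/nucleon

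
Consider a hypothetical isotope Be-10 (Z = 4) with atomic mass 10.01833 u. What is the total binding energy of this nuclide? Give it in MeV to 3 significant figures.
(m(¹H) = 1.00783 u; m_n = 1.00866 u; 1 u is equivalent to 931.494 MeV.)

Total constituent mass: 4 × 1.00783 + 6 × 1.00866 = 10.08328 u
Mass defect Δm = 10.08328 − 10.01833 = 0.06495 u
E_B = 0.06495 × 931.494 = 60.5005 MeV

60.5 MeV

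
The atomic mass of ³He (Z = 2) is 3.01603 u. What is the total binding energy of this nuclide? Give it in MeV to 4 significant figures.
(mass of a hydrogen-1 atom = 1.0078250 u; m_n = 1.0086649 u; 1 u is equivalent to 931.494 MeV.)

7.717 MeV

With 2 protons and 1 neutrons (A = 3):
Σm = 2·m(¹H) + 1·m_n = 2.0156500 + 1.0086649 = 3.0243149 u
Mass defect Δm = 3.0243149 − 3.01603 = 0.0082849 u
Converting to energy: 0.0082849 u × 931.494 MeV/u = 7.71733 MeV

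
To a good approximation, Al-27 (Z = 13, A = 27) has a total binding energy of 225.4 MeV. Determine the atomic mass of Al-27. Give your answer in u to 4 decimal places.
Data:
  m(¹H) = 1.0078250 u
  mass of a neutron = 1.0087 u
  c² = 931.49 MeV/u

26.9815 u

Mass defect = 225.4 MeV / (931.49 MeV/u) = 0.241978 u
Constituent mass = 13(1.0078250) + 14(1.0087) = 27.2235250 u
Atomic mass = 27.2235250 − 0.241978 = 26.9815470 u ≈ 26.9815 u (to 4 decimal places)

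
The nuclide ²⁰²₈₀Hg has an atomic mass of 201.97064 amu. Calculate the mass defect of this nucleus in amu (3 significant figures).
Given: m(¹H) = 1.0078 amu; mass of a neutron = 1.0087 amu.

1.71 amu

Z = 80, so N = A − Z = 202 − 80 = 122.
Mass of separated nucleons = 80(1.0078) + 122(1.0087) = 80.6240 + 123.0614 = 203.6854 amu
The mass defect is 203.6854 − 201.97064 = 1.71476 amu.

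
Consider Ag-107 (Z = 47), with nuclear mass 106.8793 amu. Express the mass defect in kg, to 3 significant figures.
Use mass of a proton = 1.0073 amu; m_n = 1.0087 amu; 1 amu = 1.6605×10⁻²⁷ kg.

1.64e-27 kg

Mass of separated nucleons = 47(1.0073) + 60(1.0087) = 47.3431 + 60.5220 = 107.8651 amu
The mass defect is 107.8651 − 106.8793 = 0.9858 amu.
In SI units: 0.9858 amu × 1.6605×10⁻²⁷ kg/amu = 1.6369e-27 kg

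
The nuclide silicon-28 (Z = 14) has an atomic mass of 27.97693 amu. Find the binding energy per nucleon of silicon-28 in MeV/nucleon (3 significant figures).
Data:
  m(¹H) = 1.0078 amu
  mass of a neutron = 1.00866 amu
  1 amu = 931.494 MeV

Mass of separated nucleons = 14(1.0078) + 14(1.00866) = 14.1092 + 14.12124 = 28.23044 amu
Mass defect Δm = 28.23044 − 27.97693 = 0.25351 amu
Binding energy = Δm·c² = 0.25351 × 931.494 MeV/amu = 236.143 MeV
Per nucleon: 236.143 / 28 = 8.434 MeV

8.43 MeV/nucleon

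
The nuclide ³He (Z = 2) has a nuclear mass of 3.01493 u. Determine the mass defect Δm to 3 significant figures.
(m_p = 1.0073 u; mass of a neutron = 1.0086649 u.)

Σm = 2·m_p + 1·m_n = 2.0146 + 1.0086649 = 3.0232649 u
The mass defect is 3.0232649 − 3.01493 = 0.0083349 u.

0.00833 u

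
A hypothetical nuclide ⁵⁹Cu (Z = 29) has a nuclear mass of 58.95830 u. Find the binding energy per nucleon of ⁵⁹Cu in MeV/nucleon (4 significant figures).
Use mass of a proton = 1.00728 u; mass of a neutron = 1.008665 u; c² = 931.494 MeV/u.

Total constituent mass: 29 × 1.00728 + 30 × 1.008665 = 59.471070 u
Mass defect Δm = 59.471070 − 58.95830 = 0.512770 u
E_B = 0.512770 × 931.494 = 477.642 MeV
BE/A = 477.642 MeV / 59 = 8.096 MeV/nucleon

8.096 MeV/nucleon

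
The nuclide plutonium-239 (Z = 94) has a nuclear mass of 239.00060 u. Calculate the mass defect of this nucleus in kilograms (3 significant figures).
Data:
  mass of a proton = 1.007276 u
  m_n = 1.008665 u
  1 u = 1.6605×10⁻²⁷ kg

With 94 protons and 145 neutrons (A = 239):
Σm = 94·m_p + 145·m_n = 94.683944 + 146.256425 = 240.940369 u
Δm = 240.940369 − 239.00060 = 1.939769 u
In SI units: 1.939769 u × 1.6605×10⁻²⁷ kg/u = 3.2210e-27 kg

3.22e-27 kg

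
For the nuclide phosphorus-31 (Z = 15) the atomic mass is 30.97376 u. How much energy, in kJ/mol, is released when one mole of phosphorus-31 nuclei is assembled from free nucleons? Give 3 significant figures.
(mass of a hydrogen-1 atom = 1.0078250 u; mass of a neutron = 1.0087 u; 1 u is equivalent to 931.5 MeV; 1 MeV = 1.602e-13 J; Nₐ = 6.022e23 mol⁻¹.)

The nucleus contains 15 protons and 31 − 15 = 16 neutrons.
Total constituent mass: 15 × 1.0078250 + 16 × 1.0087 = 31.2565750 u
The mass defect is 31.2565750 − 30.97376 = 0.2828150 u.
Binding energy = Δm·c² = 0.2828150 × 931.5 MeV/u = 263.442 MeV
Per nucleus in joules: 263.442 MeV × 1.602e-13 J/MeV = 4.2203e-11 J
Per mole: 4.2203e-11 J × 6.022e23 mol⁻¹ = 2.5415e+13 J/mol

2.54e+10 kJ/mol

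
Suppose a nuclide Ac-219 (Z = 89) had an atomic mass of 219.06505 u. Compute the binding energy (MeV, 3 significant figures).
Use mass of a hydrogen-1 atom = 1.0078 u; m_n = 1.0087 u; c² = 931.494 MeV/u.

The nucleus contains 89 protons and 219 − 89 = 130 neutrons.
Σm = 89·m(¹H) + 130·m_n = 89.6942 + 131.1310 = 220.8252 u
The mass defect is 220.8252 − 219.06505 = 1.76015 u.
Binding energy = Δm·c² = 1.76015 × 931.494 MeV/u = 1639.57 MeV

1640 MeV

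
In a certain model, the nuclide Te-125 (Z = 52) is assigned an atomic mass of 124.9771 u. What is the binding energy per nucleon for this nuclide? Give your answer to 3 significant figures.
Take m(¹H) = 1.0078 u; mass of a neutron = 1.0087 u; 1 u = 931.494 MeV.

7.93 MeV/nucleon

Z = 52, so N = A − Z = 125 − 52 = 73.
Mass of separated nucleons = 52(1.0078) + 73(1.0087) = 52.4056 + 73.6351 = 126.0407 u
Δm = 126.0407 − 124.9771 = 1.0636 u
E_B = 1.0636 × 931.494 = 990.737 MeV
BE/A = 990.737 MeV / 125 = 7.926 MeV/nucleon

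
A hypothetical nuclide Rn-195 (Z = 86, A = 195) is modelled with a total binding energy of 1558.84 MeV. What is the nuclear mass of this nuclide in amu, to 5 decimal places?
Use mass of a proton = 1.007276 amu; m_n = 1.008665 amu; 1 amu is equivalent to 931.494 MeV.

Mass defect = 1558.84 MeV / (931.494 MeV/amu) = 1.6734837 amu
Constituent mass = 86(1.007276) + 109(1.008665) = 196.570221 amu
Nuclear mass = 196.570221 − 1.6734837 = 194.8967373 amu ≈ 194.89674 amu (to 5 decimal places)

194.89674 amu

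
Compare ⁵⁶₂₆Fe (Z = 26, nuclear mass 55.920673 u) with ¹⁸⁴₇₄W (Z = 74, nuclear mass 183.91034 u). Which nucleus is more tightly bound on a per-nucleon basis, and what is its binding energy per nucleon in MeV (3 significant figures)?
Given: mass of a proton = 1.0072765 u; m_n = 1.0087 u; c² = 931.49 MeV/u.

⁵⁶₂₆Fe; 8.81 MeV/nucleon

⁵⁶₂₆Fe: Σm = 26(1.0072765) + 30(1.0087) = 56.4501890 u; Δm = 0.5295160 u; E_B = 493.24 MeV; E_B/A = 8.808 MeV
¹⁸⁴₇₄W: Σm = 74(1.0072765) + 110(1.0087) = 185.4954610 u; Δm = 1.5851210 u; E_B = 1476.52 MeV; E_B/A = 8.0246 MeV
⁵⁶₂₆Fe has the higher binding energy per nucleon, so it is the more tightly bound nucleus.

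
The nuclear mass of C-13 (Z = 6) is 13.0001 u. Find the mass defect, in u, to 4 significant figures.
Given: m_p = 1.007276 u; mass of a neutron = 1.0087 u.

0.1045 u

The nucleus contains 6 protons and 13 − 6 = 7 neutrons.
Total constituent mass: 6 × 1.007276 + 7 × 1.0087 = 13.104556 u
The mass defect is 13.104556 − 13.0001 = 0.104456 u.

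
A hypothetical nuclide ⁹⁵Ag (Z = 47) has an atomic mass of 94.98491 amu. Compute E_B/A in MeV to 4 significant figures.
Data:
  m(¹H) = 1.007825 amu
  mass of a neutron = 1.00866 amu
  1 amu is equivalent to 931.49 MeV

With 47 protons and 48 neutrons (A = 95):
Total constituent mass: 47 × 1.007825 + 48 × 1.00866 = 95.783455 amu
Δm = 95.783455 − 94.98491 = 0.798545 amu
E_B = 0.798545 × 931.49 = 743.837 MeV
Per nucleon: 743.837 / 95 = 7.830 MeV

7.830 MeV/nucleon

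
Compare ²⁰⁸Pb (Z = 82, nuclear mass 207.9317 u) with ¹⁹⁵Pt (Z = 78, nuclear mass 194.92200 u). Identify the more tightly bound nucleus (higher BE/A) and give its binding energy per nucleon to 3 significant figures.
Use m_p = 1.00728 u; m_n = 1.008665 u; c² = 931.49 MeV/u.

²⁰⁸Pb: Σm = 82(1.00728) + 126(1.008665) = 209.688750 u; Δm = 1.757050 u; E_B = 1636.7 MeV; E_B/A = 7.869 MeV
¹⁹⁵Pt: Σm = 78(1.00728) + 117(1.008665) = 196.581645 u; Δm = 1.659645 u; E_B = 1545.9 MeV; E_B/A = 7.928 MeV
¹⁹⁵Pt has the higher binding energy per nucleon, so it is the more tightly bound nucleus.

¹⁹⁵Pt; 7.93 MeV/nucleon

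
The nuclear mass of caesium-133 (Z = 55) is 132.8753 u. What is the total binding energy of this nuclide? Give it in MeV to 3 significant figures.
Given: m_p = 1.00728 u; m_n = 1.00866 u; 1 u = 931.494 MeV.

Z = 55, so N = A − Z = 133 − 55 = 78.
Total constituent mass: 55 × 1.00728 + 78 × 1.00866 = 134.07588 u
Mass defect Δm = 134.07588 − 132.8753 = 1.20058 u
Converting to energy: 1.20058 u × 931.494 MeV/u = 1118.33 MeV

1120 MeV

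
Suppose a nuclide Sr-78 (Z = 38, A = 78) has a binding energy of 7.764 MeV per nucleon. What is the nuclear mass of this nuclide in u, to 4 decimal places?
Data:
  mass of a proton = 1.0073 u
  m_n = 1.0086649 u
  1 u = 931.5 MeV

77.9739 u

Total binding energy = 78 × 7.764 = 605.592 MeV
Mass defect = 605.592 MeV / (931.5 MeV/u) = 0.650126 u
Constituent mass = 38(1.0073) + 40(1.0086649) = 78.6239960 u
Nuclear mass = 78.6239960 − 0.650126 = 77.9738700 u ≈ 77.9739 u (to 4 decimal places)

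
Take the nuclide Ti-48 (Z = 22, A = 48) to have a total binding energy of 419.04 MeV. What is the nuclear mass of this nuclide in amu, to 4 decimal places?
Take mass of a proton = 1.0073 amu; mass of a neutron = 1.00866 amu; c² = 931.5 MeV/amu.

47.9359 amu

Mass defect = 419.04 MeV / (931.5 MeV/amu) = 0.449855 amu
Constituent mass = 22(1.0073) + 26(1.00866) = 48.38576 amu
Nuclear mass = 48.38576 − 0.449855 = 47.935905 amu ≈ 47.9359 amu (to 4 decimal places)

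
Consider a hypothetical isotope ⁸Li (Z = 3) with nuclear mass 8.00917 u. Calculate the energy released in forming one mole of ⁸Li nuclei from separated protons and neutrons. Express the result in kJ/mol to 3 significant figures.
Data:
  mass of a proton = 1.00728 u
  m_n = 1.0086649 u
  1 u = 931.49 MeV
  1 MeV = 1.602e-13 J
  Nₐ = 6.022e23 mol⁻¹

With 3 protons and 5 neutrons (A = 8):
Total constituent mass: 3 × 1.00728 + 5 × 1.0086649 = 8.0651645 u
Mass defect Δm = 8.0651645 − 8.00917 = 0.0559945 u
E_B = 0.0559945 × 931.49 = 52.1583 MeV
Per nucleus in joules: 52.1583 MeV × 1.602e-13 J/MeV = 8.3558e-12 J
Per mole: 8.3558e-12 J × 6.022e23 mol⁻¹ = 5.0319e+12 J/mol

5.03e+09 kJ/mol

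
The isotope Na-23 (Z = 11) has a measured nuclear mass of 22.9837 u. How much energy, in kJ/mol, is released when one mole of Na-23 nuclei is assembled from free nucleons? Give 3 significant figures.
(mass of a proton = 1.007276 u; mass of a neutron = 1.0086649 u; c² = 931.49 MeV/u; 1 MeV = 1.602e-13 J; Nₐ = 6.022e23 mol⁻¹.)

Z = 11, so N = A − Z = 23 − 11 = 12.
Σm = 11·m_p + 12·m_n = 11.080036 + 12.1039788 = 23.1840148 u
Mass defect Δm = 23.1840148 − 22.9837 = 0.2003148 u
Binding energy = Δm·c² = 0.2003148 × 931.49 MeV/u = 186.591 MeV
Per nucleus in joules: 186.591 MeV × 1.602e-13 J/MeV = 2.9892e-11 J
Per mole: 2.9892e-11 J × 6.022e23 mol⁻¹ = 1.8001e+13 J/mol

1.80e+10 kJ/mol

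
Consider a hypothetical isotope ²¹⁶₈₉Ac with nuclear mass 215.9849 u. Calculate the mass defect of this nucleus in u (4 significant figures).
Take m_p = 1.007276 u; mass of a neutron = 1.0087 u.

1.768 u

The nucleus contains 89 protons and 216 − 89 = 127 neutrons.
Σm = 89·m_p + 127·m_n = 89.647564 + 128.1049 = 217.752464 u
Δm = 217.752464 − 215.9849 = 1.767564 u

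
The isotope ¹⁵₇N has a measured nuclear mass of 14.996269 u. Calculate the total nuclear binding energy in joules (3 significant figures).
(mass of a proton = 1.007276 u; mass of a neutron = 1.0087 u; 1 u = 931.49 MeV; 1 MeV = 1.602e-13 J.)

Total constituent mass: 7 × 1.007276 + 8 × 1.0087 = 15.120532 u
Mass defect Δm = 15.120532 − 14.996269 = 0.124263 u
E_B = 0.124263 × 931.49 = 115.750 MeV
In joules: 115.750 MeV × 1.602e-13 J/MeV = 1.8543e-11 J

1.85e-11 J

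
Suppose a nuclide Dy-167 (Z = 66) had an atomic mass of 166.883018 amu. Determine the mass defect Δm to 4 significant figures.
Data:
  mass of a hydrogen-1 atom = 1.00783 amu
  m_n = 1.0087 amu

Z = 66, so N = A − Z = 167 − 66 = 101.
Total constituent mass: 66 × 1.00783 + 101 × 1.0087 = 168.39548 amu
Δm = 168.39548 − 166.883018 = 1.512462 amu

1.512 amu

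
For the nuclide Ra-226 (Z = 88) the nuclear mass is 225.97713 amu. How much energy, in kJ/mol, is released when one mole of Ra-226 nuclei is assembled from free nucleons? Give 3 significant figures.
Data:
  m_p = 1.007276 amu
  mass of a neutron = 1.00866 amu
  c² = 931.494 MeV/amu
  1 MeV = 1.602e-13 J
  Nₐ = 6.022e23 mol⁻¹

Total constituent mass: 88 × 1.007276 + 138 × 1.00866 = 227.835368 amu
The mass defect is 227.835368 − 225.97713 = 1.858238 amu.
Binding energy = Δm·c² = 1.858238 × 931.494 MeV/amu = 1730.94 MeV
Per nucleus in joules: 1730.94 MeV × 1.602e-13 J/MeV = 2.7730e-10 J
Per mole: 2.7730e-10 J × 6.022e23 mol⁻¹ = 1.6699e+14 J/mol

1.67e+11 kJ/mol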